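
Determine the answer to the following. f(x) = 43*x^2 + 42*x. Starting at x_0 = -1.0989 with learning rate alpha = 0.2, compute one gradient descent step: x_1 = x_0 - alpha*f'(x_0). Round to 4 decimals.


We compute the gradient at x_0 and apply the update.
f'(x) = 86*x + 42
f'(-1.0989) = 86*-1.0989 + 42 = -52.5054
x_1 = -1.0989 - 0.2*-52.5054 = 9.4022


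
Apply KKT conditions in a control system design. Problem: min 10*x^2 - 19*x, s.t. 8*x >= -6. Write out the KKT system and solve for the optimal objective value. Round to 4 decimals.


Step 1: Try lambda = 0 (constraint inactive).
Stationarity: 2*10*x - 19 = 0
x* = 19/(2*10) = 0.95
Check constraint: 8*0.95 = 7.6 >= -6 -- satisfied.
Step 2: Compute optimal value.
f(x*) = 10*0.95^2 - 19*0.95 = -9.025


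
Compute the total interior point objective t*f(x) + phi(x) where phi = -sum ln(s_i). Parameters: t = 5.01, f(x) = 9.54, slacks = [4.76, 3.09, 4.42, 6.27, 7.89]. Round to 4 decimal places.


Step 1: Compute log-barrier.
ln values: [1.5602, 1.1282, 1.4861, 1.8358, 2.0656]
phi = -(1.5602 + 1.1282 + 1.4861 + 1.8358 + 2.0656) = -8.0759
Step 2: Compute augmented objective.
t*f(x) = 5.01*9.54 = 47.7954
Total = 47.7954 - 8.0759 = 39.7195


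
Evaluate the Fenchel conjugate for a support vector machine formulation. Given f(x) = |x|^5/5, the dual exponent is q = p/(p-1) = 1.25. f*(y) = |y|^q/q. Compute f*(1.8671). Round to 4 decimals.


The conjugate exponent q satisfies 1/p + 1/q = 1.
p = 5, so q = 5/(5 - 1) = 1.25
|y|^q = 1.8671^1.25 = 2.1825
f*(1.8671) = 2.1825 / 1.25 = 1.746


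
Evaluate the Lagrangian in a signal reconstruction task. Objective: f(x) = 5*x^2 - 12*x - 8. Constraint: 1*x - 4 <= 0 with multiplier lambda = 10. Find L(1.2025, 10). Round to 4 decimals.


Step 1: Evaluate f(x).
f(1.2025) = 5*1.2025^2 - 12*1.2025 - 8 = -15.2
Step 2: Evaluate g(x).
g(1.2025) = 1*1.2025 - 4 = -2.7975
Step 3: Compute Lagrangian.
L = -15.2 + 10*-2.7975 = -43.175


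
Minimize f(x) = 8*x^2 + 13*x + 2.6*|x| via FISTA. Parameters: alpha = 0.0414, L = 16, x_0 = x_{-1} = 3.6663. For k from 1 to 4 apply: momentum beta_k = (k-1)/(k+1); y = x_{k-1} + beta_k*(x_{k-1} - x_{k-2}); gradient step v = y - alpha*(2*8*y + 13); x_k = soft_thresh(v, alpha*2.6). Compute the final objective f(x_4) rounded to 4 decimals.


FISTA on f(x) = 8*x^2 + 13*x + 2.6*|x|
L = 16, alpha = 0.0414
Iteration 1: beta = 0.0, y = 3.6663 + 0.0*(3.6663 - 3.6663) = 3.6663
  grad(y) = 71.6608, v = y - alpha*grad = 0.6995
  prox(v) = soft_thresh(0.6995, 0.1076) = 0.5919
Iteration 2: beta = 0.3333, y = 0.5919 + 0.3333*(0.5919 - 3.6663) = -0.4329
  grad(y) = 6.0737, v = y - alpha*grad = -0.6843
  prox(v) = soft_thresh(-0.6843, 0.1076) = -0.5767
Iteration 3: beta = 0.5, y = -0.5767 + 0.5*(-0.5767 - 0.5919) = -1.161
  grad(y) = -5.5762, v = y - alpha*grad = -0.9302
  prox(v) = soft_thresh(-0.9302, 0.1076) = -0.8225
Iteration 4: beta = 0.6, y = -0.8225 + 0.6*(-0.8225 + 0.5767) = -0.97
  grad(y) = -2.5201, v = y - alpha*grad = -0.8657
  prox(v) = soft_thresh(-0.8657, 0.1076) = -0.758
f(x_4) = 8*(-0.758)^2 + 13*(-0.758) + 2.6*|-0.758| = -3.2866


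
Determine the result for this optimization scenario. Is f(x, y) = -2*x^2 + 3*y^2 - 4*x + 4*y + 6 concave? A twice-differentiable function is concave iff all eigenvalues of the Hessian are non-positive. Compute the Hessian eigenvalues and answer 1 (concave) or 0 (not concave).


The Hessian of f(x,y) = -2*x^2 + 3*y^2 - 4*x + 4*y + 6 is:
H = [[-4, 0], [0, 6]]
Trace = -4 + 6 = 2
Determinant = -4*6 - (0)^2 = -24
Discriminant = (2)^2 - 4*-24 = 100.0
Eigenvalues: lambda_1 = -4.0, lambda_2 = 6.0
The function is not concave.

0


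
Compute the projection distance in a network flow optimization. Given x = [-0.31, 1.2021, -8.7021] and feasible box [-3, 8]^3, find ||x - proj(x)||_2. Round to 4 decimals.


Project each component onto [-3, 8].
clip(-0.31) = -0.31, clip(1.2021) = 1.2021, clip(-8.7021) = -3.0
Projection = [-0.31, 1.2021, -3.0]
Squared diffs: [0.0, 0.0, 32.5139]
Distance = sqrt(32.5139) = 5.7021


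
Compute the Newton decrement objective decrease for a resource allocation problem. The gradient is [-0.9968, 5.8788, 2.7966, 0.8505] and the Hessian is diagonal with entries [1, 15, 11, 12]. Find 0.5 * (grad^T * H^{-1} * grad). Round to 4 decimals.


Step 1: H is diagonal, so H^(-1) * g = [-0.9968, 0.3919, 0.2542, 0.0709].
Step 2: g^T H^(-1) g = sum_i g_i^2 / H_ii
  = (-0.9968)^2/1 + (5.8788)^2/15 + (2.7966)^2/11 + (0.8505)^2/12
  = 0.9936 + 2.304 + 0.711 + 0.0603 = 4.0689
Step 3: Objective decrease = 0.5 * g^T H^(-1) g = 2.0345


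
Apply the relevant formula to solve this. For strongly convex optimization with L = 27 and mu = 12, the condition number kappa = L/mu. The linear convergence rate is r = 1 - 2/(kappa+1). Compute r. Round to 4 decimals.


Step 1: Compute the condition number.
kappa = L/mu = 27/12 = 2.25
Step 2: Compute the convergence rate.
r = 1 - 2/(kappa + 1) = 1 - 2*mu/(L + mu) = (L - mu)/(L + mu) = 15/39 = 0.3846


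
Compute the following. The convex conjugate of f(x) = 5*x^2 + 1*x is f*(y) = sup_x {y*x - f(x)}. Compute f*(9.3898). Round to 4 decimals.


f*(y) = sup_x {y*x - a*x^2 - b*x} = sup_x {(y-b)*x - a*x^2}
FOC: (y - b) - 2a*x = 0 => x* = (y - b)/(2a)
x* = (9.3898 - 1)/(2*5) = 0.839
f*(9.3898) = (y-b)^2/(4a) = (9.3898 - 1)^2/(4*5)
= 70.3887/20 = 3.5194


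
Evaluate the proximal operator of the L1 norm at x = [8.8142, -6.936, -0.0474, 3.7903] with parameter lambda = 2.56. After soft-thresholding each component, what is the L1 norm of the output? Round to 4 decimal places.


Soft-thresholding with lambda = 2.56:
prox(8.8142) = sign(8.8142)*max(|8.8142| - 2.56, 0) = 6.2542
prox(-6.936) = sign(-6.936)*max(|-6.936| - 2.56, 0) = -4.376
prox(-0.0474) = sign(-0.0474)*max(|-0.0474| - 2.56, 0) = 0.0
prox(3.7903) = sign(3.7903)*max(|3.7903| - 2.56, 0) = 1.2303
prox(x) = [6.2542, -4.376, 0.0, 1.2303]
||prox(x)||_1 = 6.2542 + 4.376 + 0.0 + 1.2303 = 11.8605


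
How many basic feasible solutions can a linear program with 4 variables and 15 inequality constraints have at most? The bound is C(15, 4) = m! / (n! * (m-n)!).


Each vertex corresponds to some choice of n active constraints out of m, so the number of vertices is at most C(m, n) = m! / (n!(m-n)!).
m = 15, n = 4
Numerator: 15 * 14 * 13 * 12
Denominator: 4! = 24
C(15, 4) = 1365


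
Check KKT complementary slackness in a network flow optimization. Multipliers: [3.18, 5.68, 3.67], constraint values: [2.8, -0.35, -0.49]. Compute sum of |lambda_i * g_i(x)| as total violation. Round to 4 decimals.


KKT complementary slackness check:
lambda_1 * g_1 = 3.18 * 2.8 = 8.904
lambda_2 * g_2 = 5.68 * -0.35 = -1.988
lambda_3 * g_3 = 3.67 * -0.49 = -1.7983
Total violation = 8.904 + 1.988 + 1.7983 = 12.6903


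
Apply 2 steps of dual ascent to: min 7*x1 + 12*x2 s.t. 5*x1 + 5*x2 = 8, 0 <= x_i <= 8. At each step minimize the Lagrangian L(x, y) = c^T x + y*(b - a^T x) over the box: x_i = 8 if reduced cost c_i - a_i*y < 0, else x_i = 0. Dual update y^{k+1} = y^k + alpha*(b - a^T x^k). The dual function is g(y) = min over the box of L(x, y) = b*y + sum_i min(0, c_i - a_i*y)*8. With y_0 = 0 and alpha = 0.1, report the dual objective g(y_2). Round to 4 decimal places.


Dual ascent for LP: min 7*x1 + 12*x2, 5*x1 + 5*x2 = 8, 0 <= x_i <= 8
Step 1: y^k = 0.0, reduced costs: (7.0, 12.0)
  x^k = (0.0, 0.0), subgradient = b - a^T x = 8.0
  y^{k+1} = 0.0 + 0.1*8.0 = 0.8
Step 2: y^k = 0.8, reduced costs: (3.0, 8.0)
  x^k = (0.0, 0.0), subgradient = b - a^T x = 8.0
  y^{k+1} = 0.8 + 0.1*8.0 = 1.6
Dual objective at y_2 = 1.6: reduced costs (-1.0, 4.0), box minimizer x = (8.0, 0.0)
g(y_2) = b*y + (c1 - a1*y)*x1 + (c2 - a2*y)*x2 = 8*1.6 + (-1.0)*8.0 + 4.0*0.0 = 12.8 - 8.0 + 0.0 = 4.8


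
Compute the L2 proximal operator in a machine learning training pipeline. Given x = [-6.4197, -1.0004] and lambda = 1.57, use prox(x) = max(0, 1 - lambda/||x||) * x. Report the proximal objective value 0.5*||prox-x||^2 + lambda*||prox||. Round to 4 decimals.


Step 1: Compute ||x||.
||x|| = 6.4972
Step 2: Compute scaling factor.
scale = max(0, 1 - 1.57/6.4972) = 0.7584
Step 3: prox(x) = [-4.8684, -0.7587]
||prox(x)|| = 4.9272
Step 4: Proximal objective.
0.5*||prox-x||^2 = 1.2325
lambda*||prox|| = 7.7357
Total = 8.9681


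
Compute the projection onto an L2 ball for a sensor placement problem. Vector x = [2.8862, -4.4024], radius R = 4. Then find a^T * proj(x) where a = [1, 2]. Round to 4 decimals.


Step 1: Compute ||x|| (intermediates to 6 decimals).
||x|| = sqrt(2.8862^2 + (-4.4024)^2) = 5.26415
Step 2: Project.
Since ||x|| > R, scale = R/||x|| = 4/5.26415 = 0.759857, proj(x) = scale * x
proj(x) = [2.193099, -3.345194]
Step 3: Dot product.
a^T * proj(x) = 1*2.193099 + 2*(-3.345194) = -4.4973


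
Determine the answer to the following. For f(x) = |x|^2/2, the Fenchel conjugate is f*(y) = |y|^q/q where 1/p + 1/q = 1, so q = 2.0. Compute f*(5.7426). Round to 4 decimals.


The conjugate exponent q satisfies 1/p + 1/q = 1.
p = 2, so q = 2/(2 - 1) = 2.0
|y|^q = 5.7426^2.0 = 32.9775
f*(5.7426) = 32.9775 / 2.0 = 16.4887


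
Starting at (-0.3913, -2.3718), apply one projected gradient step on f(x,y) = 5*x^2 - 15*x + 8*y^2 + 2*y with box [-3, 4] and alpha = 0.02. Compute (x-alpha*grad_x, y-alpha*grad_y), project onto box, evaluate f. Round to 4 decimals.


Step 1: Compute gradient at (-0.3913, -2.3718).
grad_x = 2*5*-0.3913 - 15 = -18.913
grad_y = 2*8*-2.3718 + 2 = -35.9488
Step 2: Gradient step.
x_raw = -0.3913 - 0.02*-18.913 = -0.013
y_raw = -2.3718 - 0.02*-35.9488 = -1.6528
Step 3: Project onto [-3, 4].
x_proj = clip(-0.013) = -0.013
y_proj = clip(-1.6528) = -1.6528
Step 4: Evaluate f.
f(-0.013, -1.6528) = 18.7454


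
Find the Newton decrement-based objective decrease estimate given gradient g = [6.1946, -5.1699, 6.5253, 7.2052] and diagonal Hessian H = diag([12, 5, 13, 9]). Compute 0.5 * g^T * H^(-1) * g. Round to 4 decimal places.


Step 1: H is diagonal, so H^(-1) * g = [0.5162, -1.034, 0.5019, 0.8006].
Step 2: g^T H^(-1) g = sum_i g_i^2 / H_ii
  = (6.1946)^2/12 + (-5.1699)^2/5 + (6.5253)^2/13 + (7.2052)^2/9
  = 3.1978 + 5.3456 + 3.2753 + 5.7683 = 17.587
Step 3: Objective decrease = 0.5 * g^T H^(-1) g = 8.7935


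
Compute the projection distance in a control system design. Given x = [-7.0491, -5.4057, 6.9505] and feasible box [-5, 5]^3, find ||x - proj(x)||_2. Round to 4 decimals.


Project each component onto [-5, 5].
clip(-7.0491) = -5.0, clip(-5.4057) = -5.0, clip(6.9505) = 5.0
Projection = [-5.0, -5.0, 5.0]
Squared diffs: [4.1988, 0.1646, 3.8045]
Distance = sqrt(8.1679) = 2.8579


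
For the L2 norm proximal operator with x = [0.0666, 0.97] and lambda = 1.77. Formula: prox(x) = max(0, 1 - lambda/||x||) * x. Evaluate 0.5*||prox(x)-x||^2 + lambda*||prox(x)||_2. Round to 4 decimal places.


Step 1: Compute ||x||.
||x|| = 0.9723
Step 2: Compute scaling factor.
scale = max(0, 1 - 1.77/0.9723) = 0.0
Step 3: prox(x) = [0.0, 0.0]
||prox(x)|| = 0.0
Step 4: Proximal objective.
0.5*||prox-x||^2 = 0.4727
lambda*||prox|| = 0.0
Total = 0.4727


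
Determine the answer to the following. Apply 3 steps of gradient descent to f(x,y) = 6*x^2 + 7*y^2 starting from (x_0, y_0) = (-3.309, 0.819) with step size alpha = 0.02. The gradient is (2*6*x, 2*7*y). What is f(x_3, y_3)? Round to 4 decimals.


Gradient descent on f(x,y) = 6*x^2 + 7*y^2.
Starting point: (-3.309, 0.819), alpha = 0.02
Step 1: grad_x = 2*6*-3.309 = -39.708, grad_y = 2*7*0.819 = 11.466
  x_1 = -3.309 - 0.02*-39.708 = -2.5148
  y_1 = 0.819 - 0.02*11.466 = 0.5897
Step 2: grad_x = 2*6*-2.5148 = -30.1781, grad_y = 2*7*0.5897 = 8.2555
  x_2 = -2.5148 - 0.02*-30.1781 = -1.9113
  y_2 = 0.5897 - 0.02*8.2555 = 0.4246
Step 3: grad_x = 2*6*-1.9113 = -22.9353, grad_y = 2*7*0.4246 = 5.944
  x_3 = -1.9113 - 0.02*-22.9353 = -1.4526
  y_3 = 0.4246 - 0.02*5.944 = 0.3057
f(-1.4526, 0.3057) = 6*(-1.4526)^2 + 7*0.3057^2 = 13.3139


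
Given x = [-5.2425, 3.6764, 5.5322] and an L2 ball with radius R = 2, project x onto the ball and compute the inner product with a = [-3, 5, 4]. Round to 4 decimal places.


Step 1: Compute ||x|| (intermediates to 6 decimals).
||x|| = sqrt((-5.2425)^2 + 3.6764^2 + 5.5322^2) = 8.461971
Step 2: Project.
Since ||x|| > R, scale = R/||x|| = 2/8.461971 = 0.236352, proj(x) = scale * x
proj(x) = [-1.239075, 0.868924, 1.307547]
Step 3: Dot product.
a^T * proj(x) = -3*(-1.239075) + 5*0.868924 + 4*1.307547 = 13.292


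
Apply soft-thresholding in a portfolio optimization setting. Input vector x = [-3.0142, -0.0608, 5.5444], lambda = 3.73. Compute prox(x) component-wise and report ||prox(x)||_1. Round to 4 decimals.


Soft-thresholding with lambda = 3.73:
prox(-3.0142) = sign(-3.0142)*max(|-3.0142| - 3.73, 0) = 0.0
prox(-0.0608) = sign(-0.0608)*max(|-0.0608| - 3.73, 0) = 0.0
prox(5.5444) = sign(5.5444)*max(|5.5444| - 3.73, 0) = 1.8144
prox(x) = [0.0, 0.0, 1.8144]
||prox(x)||_1 = 0.0 + 0.0 + 1.8144 = 1.8144


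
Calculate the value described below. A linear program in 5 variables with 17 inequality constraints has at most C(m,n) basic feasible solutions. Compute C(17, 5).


Each vertex corresponds to some choice of n active constraints out of m, so the number of vertices is at most C(m, n) = m! / (n!(m-n)!).
m = 17, n = 5
Numerator: 17 * 16 * 15 * 14 * 13
Denominator: 5! = 120
C(17, 5) = 6188


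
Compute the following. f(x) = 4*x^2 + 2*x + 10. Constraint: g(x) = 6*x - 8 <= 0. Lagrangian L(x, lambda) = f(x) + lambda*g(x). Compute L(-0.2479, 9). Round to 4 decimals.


Step 1: Evaluate f(x).
f(-0.2479) = 4*(-0.2479)^2 + 2*(-0.2479) + 10 = 9.75
Step 2: Evaluate g(x).
g(-0.2479) = 6*-0.2479 - 8 = -9.4874
Step 3: Compute Lagrangian.
L = 9.75 + 9*-9.4874 = -75.6366


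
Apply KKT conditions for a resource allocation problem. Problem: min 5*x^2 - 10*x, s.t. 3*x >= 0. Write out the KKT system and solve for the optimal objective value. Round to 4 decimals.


Step 1: Try lambda = 0 (constraint inactive).
Stationarity: 2*5*x - 10 = 0
x* = 10/(2*5) = 1.0
Check constraint: 3*1.0 = 3.0 >= 0 -- satisfied.
Step 2: Compute optimal value.
f(x*) = 5*1.0^2 - 10*1.0 = -5.0


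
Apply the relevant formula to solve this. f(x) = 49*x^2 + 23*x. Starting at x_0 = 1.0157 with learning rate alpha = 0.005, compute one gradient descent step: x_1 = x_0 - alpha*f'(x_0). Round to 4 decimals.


We compute the gradient at x_0 and apply the update.
f'(x) = 98*x + 23
f'(1.0157) = 98*1.0157 + 23 = 122.5386
x_1 = 1.0157 - 0.005*122.5386 = 0.403


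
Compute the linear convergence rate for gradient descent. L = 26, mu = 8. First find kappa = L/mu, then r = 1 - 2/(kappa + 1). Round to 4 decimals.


Step 1: Compute the condition number.
kappa = L/mu = 26/8 = 3.25
Step 2: Compute the convergence rate.
r = 1 - 2/(kappa + 1) = 1 - 2*mu/(L + mu) = (L - mu)/(L + mu) = 18/34 = 0.5294


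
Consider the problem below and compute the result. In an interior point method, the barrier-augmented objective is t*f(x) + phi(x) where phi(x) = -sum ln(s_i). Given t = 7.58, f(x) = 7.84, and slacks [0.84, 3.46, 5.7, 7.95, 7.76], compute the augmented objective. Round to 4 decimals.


Step 1: Compute log-barrier.
ln values: [-0.1744, 1.2413, 1.7405, 2.0732, 2.049]
phi = -(-0.1744 + 1.2413 + 1.7405 + 2.0732 + 2.049) = -6.9295
Step 2: Compute augmented objective.
t*f(x) = 7.58*7.84 = 59.4272
Total = 59.4272 - 6.9295 = 52.4977


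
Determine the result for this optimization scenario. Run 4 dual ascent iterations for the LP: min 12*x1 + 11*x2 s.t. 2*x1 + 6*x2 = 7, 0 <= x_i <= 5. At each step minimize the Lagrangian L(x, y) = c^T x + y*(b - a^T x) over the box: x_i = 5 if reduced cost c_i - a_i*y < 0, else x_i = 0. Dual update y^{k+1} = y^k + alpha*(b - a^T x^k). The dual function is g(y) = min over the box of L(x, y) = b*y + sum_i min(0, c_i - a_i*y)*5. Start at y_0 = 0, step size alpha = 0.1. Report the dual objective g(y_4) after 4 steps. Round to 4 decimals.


Dual ascent for LP: min 12*x1 + 11*x2, 2*x1 + 6*x2 = 7, 0 <= x_i <= 5
Step 1: y^k = 0.0, reduced costs: (12.0, 11.0)
  x^k = (0.0, 0.0), subgradient = b - a^T x = 7.0
  y^{k+1} = 0.0 + 0.1*7.0 = 0.7
Step 2: y^k = 0.7, reduced costs: (10.6, 6.8)
  x^k = (0.0, 0.0), subgradient = b - a^T x = 7.0
  y^{k+1} = 0.7 + 0.1*7.0 = 1.4
Step 3: y^k = 1.4, reduced costs: (9.2, 2.6)
  x^k = (0.0, 0.0), subgradient = b - a^T x = 7.0
  y^{k+1} = 1.4 + 0.1*7.0 = 2.1
Step 4: y^k = 2.1, reduced costs: (7.8, -1.6)
  x^k = (0.0, 5.0), subgradient = b - a^T x = -23.0
  y^{k+1} = 2.1 + 0.1*-23.0 = -0.2
Dual objective at y_4 = -0.2: reduced costs (12.4, 12.2), box minimizer x = (0.0, 0.0)
g(y_4) = b*y + (c1 - a1*y)*x1 + (c2 - a2*y)*x2 = 7*(-0.2) + 12.4*0.0 + 12.2*0.0 = -1.4 + 0.0 + 0.0 = -1.4


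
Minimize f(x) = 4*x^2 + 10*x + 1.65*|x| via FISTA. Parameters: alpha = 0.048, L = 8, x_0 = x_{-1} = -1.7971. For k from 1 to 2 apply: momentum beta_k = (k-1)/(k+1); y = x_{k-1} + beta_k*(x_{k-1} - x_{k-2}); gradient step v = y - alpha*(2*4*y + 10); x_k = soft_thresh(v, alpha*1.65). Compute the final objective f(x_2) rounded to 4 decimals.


FISTA on f(x) = 4*x^2 + 10*x + 1.65*|x|
L = 8, alpha = 0.048
Iteration 1: beta = 0.0, y = -1.7971 + 0.0*(-1.7971 + 1.7971) = -1.7971
  grad(y) = -4.3768, v = y - alpha*grad = -1.587
  prox(v) = soft_thresh(-1.587, 0.0792) = -1.5078
Iteration 2: beta = 0.3333, y = -1.5078 + 0.3333*(-1.5078 + 1.7971) = -1.4114
  grad(y) = -1.2911, v = y - alpha*grad = -1.3494
  prox(v) = soft_thresh(-1.3494, 0.0792) = -1.2702
f(x_2) = 4*(-1.2702)^2 + 10*(-1.2702) + 1.65*|-1.2702| = -4.1525


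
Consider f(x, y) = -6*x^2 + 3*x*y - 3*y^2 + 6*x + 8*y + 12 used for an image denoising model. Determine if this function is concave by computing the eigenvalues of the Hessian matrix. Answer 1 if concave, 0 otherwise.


The Hessian of f(x,y) = -6*x^2 + 3*x*y - 3*y^2 + 6*x + 8*y + 12 is:
H = [[-12, 3], [3, -6]]
Trace = -12 - 6 = -18
Determinant = -12*-6 - (3)^2 = 63
Discriminant = (-18)^2 - 4*63 = 72.0
Eigenvalues: lambda_1 = -13.2426, lambda_2 = -4.7574
The function is concave.

1


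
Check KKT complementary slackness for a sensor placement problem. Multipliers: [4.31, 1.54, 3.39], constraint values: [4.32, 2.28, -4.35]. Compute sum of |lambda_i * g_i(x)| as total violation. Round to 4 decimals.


KKT complementary slackness check:
lambda_1 * g_1 = 4.31 * 4.32 = 18.6192
lambda_2 * g_2 = 1.54 * 2.28 = 3.5112
lambda_3 * g_3 = 3.39 * -4.35 = -14.7465
Total violation = 18.6192 + 3.5112 + 14.7465 = 36.8769


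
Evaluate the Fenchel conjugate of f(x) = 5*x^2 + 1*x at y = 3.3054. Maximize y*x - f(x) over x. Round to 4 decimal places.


f*(y) = sup_x {y*x - a*x^2 - b*x} = sup_x {(y-b)*x - a*x^2}
FOC: (y - b) - 2a*x = 0 => x* = (y - b)/(2a)
x* = (3.3054 - 1)/(2*5) = 0.2305
f*(3.3054) = (y-b)^2/(4a) = (3.3054 - 1)^2/(4*5)
= 5.3149/20 = 0.2657


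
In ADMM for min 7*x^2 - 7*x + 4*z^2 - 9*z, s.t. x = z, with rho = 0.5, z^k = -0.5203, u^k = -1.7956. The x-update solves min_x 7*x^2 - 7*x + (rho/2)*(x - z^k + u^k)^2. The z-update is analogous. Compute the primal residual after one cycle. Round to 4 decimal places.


ADMM iteration with rho = 0.5, z^k = -0.5203, u^k = -1.7956
Step 1: x-update.
Minimize 7*x^2 - 7*x + (0.5/2)*(x + 0.5203 - 1.7956)^2
FOC: (2*7 + 0.5)*x = 7 + 0.5*(-0.5203 + 1.7956)
x^{k+1} = 0.5267
Step 2: z-update.
Minimize 4*z^2 - 9*z + (0.5/2)*(0.5267 - z - 1.7956)^2
FOC: (2*4 + 0.5)*z = 9 + 0.5*(0.5267 - 1.7956)
z^{k+1} = 0.9842
Step 3: u-update.
u^{k+1} = -1.7956 + 0.5267 - 0.9842 = -2.253
Step 4: Primal residual = |0.5267 - 0.9842| = 0.4574


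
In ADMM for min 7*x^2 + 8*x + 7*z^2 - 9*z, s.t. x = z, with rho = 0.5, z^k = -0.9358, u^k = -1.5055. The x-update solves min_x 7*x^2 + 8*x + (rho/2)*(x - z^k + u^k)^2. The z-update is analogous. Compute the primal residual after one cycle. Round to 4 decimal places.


ADMM iteration with rho = 0.5, z^k = -0.9358, u^k = -1.5055
Step 1: x-update.
Minimize 7*x^2 + 8*x + (0.5/2)*(x + 0.9358 - 1.5055)^2
FOC: (2*7 + 0.5)*x = -8 + 0.5*(-0.9358 + 1.5055)
x^{k+1} = -0.5321
Step 2: z-update.
Minimize 7*z^2 - 9*z + (0.5/2)*(-0.5321 - z - 1.5055)^2
FOC: (2*7 + 0.5)*z = 9 + 0.5*(-0.5321 - 1.5055)
z^{k+1} = 0.5504
Step 3: u-update.
u^{k+1} = -1.5055 - 0.5321 - 0.5504 = -2.588
Step 4: Primal residual = |-0.5321 - 0.5504| = 1.0825


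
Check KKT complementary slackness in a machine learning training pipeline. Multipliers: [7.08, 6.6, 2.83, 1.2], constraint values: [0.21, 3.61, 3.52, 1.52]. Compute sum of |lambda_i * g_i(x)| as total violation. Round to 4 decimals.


KKT complementary slackness check:
lambda_1 * g_1 = 7.08 * 0.21 = 1.4868
lambda_2 * g_2 = 6.6 * 3.61 = 23.826
lambda_3 * g_3 = 2.83 * 3.52 = 9.9616
lambda_4 * g_4 = 1.2 * 1.52 = 1.824
Total violation = 1.4868 + 23.826 + 9.9616 + 1.824 = 37.0984


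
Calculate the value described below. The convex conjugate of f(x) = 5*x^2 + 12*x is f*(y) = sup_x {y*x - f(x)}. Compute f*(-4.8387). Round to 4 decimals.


f*(y) = sup_x {y*x - a*x^2 - b*x} = sup_x {(y-b)*x - a*x^2}
FOC: (y - b) - 2a*x = 0 => x* = (y - b)/(2a)
x* = (-4.8387 - 12)/(2*5) = -1.6839
f*(-4.8387) = (y-b)^2/(4a) = (-4.8387 - 12)^2/(4*5)
= 283.5418/20 = 14.1771


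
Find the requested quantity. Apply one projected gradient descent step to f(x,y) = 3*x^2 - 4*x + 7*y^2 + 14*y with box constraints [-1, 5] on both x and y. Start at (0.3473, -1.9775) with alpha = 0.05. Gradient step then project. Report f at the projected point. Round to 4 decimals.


Step 1: Compute gradient at (0.3473, -1.9775).
grad_x = 2*3*0.3473 - 4 = -1.9162
grad_y = 2*7*-1.9775 + 14 = -13.685
Step 2: Gradient step.
x_raw = 0.3473 - 0.05*-1.9162 = 0.4431
y_raw = -1.9775 - 0.05*-13.685 = -1.2933
Step 3: Project onto [-1, 5].
x_proj = clip(0.4431) = 0.4431
y_proj = clip(-1.2933) = -1.0
Step 4: Evaluate f.
f(0.4431, -1.0) = -8.1834


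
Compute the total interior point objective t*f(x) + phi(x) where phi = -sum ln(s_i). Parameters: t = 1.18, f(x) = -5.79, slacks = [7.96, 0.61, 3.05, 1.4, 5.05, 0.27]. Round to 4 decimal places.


Step 1: Compute log-barrier.
ln values: [2.0744, -0.4943, 1.1151, 0.3365, 1.6194, -1.3093]
phi = -(2.0744 - 0.4943 + 1.1151 + 0.3365 + 1.6194 - 1.3093) = -3.3418
Step 2: Compute augmented objective.
t*f(x) = 1.18*-5.79 = -6.8322
Total = -6.8322 - 3.3418 = -10.174


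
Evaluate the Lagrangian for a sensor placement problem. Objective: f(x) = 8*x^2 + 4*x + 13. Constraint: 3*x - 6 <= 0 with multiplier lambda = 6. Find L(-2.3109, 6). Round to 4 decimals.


Step 1: Evaluate f(x).
f(-2.3109) = 8*(-2.3109)^2 + 4*(-2.3109) + 13 = 46.4785
Step 2: Evaluate g(x).
g(-2.3109) = 3*-2.3109 - 6 = -12.9327
Step 3: Compute Lagrangian.
L = 46.4785 + 6*-12.9327 = -31.1177


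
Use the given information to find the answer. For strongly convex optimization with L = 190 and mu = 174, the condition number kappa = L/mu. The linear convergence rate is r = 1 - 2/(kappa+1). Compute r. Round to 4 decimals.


Step 1: Compute the condition number.
kappa = L/mu = 190/174 = 1.092
Step 2: Compute the convergence rate.
r = 1 - 2/(kappa + 1) = 1 - 2*mu/(L + mu) = (L - mu)/(L + mu) = 16/364 = 0.044


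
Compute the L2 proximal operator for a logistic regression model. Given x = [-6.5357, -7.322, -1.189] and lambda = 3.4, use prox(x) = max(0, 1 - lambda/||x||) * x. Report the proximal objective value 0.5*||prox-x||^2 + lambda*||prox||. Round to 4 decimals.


Step 1: Compute ||x||.
||x|| = 9.8864
Step 2: Compute scaling factor.
scale = max(0, 1 - 3.4/9.8864) = 0.6561
Step 3: prox(x) = [-4.288, -4.8039, -0.7801]
||prox(x)|| = 6.4864
Step 4: Proximal objective.
0.5*||prox-x||^2 = 5.78
lambda*||prox|| = 22.0538
Total = 27.8337


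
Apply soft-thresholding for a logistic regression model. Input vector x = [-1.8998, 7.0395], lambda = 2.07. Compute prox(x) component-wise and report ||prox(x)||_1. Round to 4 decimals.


Soft-thresholding with lambda = 2.07:
prox(-1.8998) = sign(-1.8998)*max(|-1.8998| - 2.07, 0) = 0.0
prox(7.0395) = sign(7.0395)*max(|7.0395| - 2.07, 0) = 4.9695
prox(x) = [0.0, 4.9695]
||prox(x)||_1 = 0.0 + 4.9695 = 4.9695


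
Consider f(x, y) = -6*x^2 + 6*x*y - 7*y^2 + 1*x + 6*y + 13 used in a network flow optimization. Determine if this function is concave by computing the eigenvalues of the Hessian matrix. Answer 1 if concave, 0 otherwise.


The Hessian of f(x,y) = -6*x^2 + 6*x*y - 7*y^2 + 1*x + 6*y + 13 is:
H = [[-12, 6], [6, -14]]
Trace = -12 - 14 = -26
Determinant = -12*-14 - (6)^2 = 132
Discriminant = (-26)^2 - 4*132 = 148.0
Eigenvalues: lambda_1 = -19.0828, lambda_2 = -6.9172
The function is concave.

1


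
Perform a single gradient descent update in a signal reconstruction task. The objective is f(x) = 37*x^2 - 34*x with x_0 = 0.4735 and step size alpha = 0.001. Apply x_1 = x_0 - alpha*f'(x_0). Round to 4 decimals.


We compute the gradient at x_0 and apply the update.
f'(x) = 74*x - 34
f'(0.4735) = 74*0.4735 - 34 = 1.039
x_1 = 0.4735 - 0.001*1.039 = 0.4725


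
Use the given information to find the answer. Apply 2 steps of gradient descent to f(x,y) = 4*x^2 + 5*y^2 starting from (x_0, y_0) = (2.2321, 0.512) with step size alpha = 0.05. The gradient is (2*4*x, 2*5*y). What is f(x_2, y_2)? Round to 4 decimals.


Gradient descent on f(x,y) = 4*x^2 + 5*y^2.
Starting point: (2.2321, 0.512), alpha = 0.05
Step 1: grad_x = 2*4*2.2321 = 17.8568, grad_y = 2*5*0.512 = 5.12
  x_1 = 2.2321 - 0.05*17.8568 = 1.3393
  y_1 = 0.512 - 0.05*5.12 = 0.256
Step 2: grad_x = 2*4*1.3393 = 10.7141, grad_y = 2*5*0.256 = 2.56
  x_2 = 1.3393 - 0.05*10.7141 = 0.8036
  y_2 = 0.256 - 0.05*2.56 = 0.128
f(0.8036, 0.128) = 4*0.8036^2 + 5*0.128^2 = 2.6647


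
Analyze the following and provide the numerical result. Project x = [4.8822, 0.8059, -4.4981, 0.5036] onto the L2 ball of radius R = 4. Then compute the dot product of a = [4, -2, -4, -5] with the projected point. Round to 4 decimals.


Step 1: Compute ||x|| (intermediates to 6 decimals).
||x|| = sqrt(4.8822^2 + 0.8059^2 + (-4.4981)^2 + 0.5036^2) = 6.706107
Step 2: Project.
Since ||x|| > R, scale = R/||x|| = 4/6.706107 = 0.596471, proj(x) = scale * x
proj(x) = [2.912091, 0.480696, -2.682986, 0.300383]
Step 3: Dot product.
a^T * proj(x) = 4*2.912091 - 2*0.480696 - 4*(-2.682986) - 5*0.300383 = 19.917


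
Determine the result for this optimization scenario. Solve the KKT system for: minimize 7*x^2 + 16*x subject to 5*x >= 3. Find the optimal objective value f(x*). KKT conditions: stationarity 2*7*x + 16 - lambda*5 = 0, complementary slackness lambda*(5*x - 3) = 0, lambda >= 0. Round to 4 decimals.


Step 1: Try lambda = 0 (constraint inactive).
x_unc = -16/(2*7) = -1.1429
Check: 5*-1.1429 = -5.7145 < 3 -- violated!
Step 2: Constraint must be active: 5*x = 3
x* = 3/5 = 0.6
lambda = (2*7*0.6 + 16)/5 = 4.88
Step 3: Compute optimal value.
f(x*) = 7*0.6^2 + 16*0.6 = 12.12


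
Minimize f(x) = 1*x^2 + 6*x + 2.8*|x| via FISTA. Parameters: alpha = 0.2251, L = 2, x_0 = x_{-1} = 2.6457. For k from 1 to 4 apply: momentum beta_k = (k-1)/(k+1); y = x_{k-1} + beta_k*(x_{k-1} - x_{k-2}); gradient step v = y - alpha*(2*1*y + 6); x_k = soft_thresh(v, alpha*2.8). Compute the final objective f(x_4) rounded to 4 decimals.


FISTA on f(x) = 1*x^2 + 6*x + 2.8*|x|
L = 2, alpha = 0.2251
Iteration 1: beta = 0.0, y = 2.6457 + 0.0*(2.6457 - 2.6457) = 2.6457
  grad(y) = 11.2914, v = y - alpha*grad = 0.104
  prox(v) = soft_thresh(0.104, 0.6303) = 0.0
Iteration 2: beta = 0.3333, y = 0.0 + 0.3333*(0.0 - 2.6457) = -0.8819
  grad(y) = 4.2362, v = y - alpha*grad = -1.8355
  prox(v) = soft_thresh(-1.8355, 0.6303) = -1.2052
Iteration 3: beta = 0.5, y = -1.2052 + 0.5*(-1.2052 - 0.0) = -1.8078
  grad(y) = 2.3844, v = y - alpha*grad = -2.3445
  prox(v) = soft_thresh(-2.3445, 0.6303) = -1.7142
Iteration 4: beta = 0.6, y = -1.7142 + 0.6*(-1.7142 + 1.2052) = -2.0197
  grad(y) = 1.9607, v = y - alpha*grad = -2.461
  prox(v) = soft_thresh(-2.461, 0.6303) = -1.8307
f(x_4) = 1*(-1.8307)^2 + 6*(-1.8307) + 2.8*|-1.8307| = -2.5068


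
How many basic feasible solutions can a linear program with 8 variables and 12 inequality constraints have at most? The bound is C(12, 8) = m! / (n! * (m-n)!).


Each vertex corresponds to some choice of n active constraints out of m, so the number of vertices is at most C(m, n) = m! / (n!(m-n)!).
m = 12, n = 8
Numerator: 12 * 11 * 10 * 9 * 8 * 7 * 6 * 5
Denominator: 8! = 40320
C(12, 8) = 495


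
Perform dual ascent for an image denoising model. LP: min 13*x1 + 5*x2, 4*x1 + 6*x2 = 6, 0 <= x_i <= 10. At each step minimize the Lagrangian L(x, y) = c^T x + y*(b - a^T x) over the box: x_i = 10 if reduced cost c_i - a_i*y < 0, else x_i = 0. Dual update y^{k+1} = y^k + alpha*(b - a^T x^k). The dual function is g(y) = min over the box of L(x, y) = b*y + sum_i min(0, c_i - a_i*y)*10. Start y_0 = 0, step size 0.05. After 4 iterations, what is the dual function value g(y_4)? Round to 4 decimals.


Dual ascent for LP: min 13*x1 + 5*x2, 4*x1 + 6*x2 = 6, 0 <= x_i <= 10
Step 1: y^k = 0.0, reduced costs: (13.0, 5.0)
  x^k = (0.0, 0.0), subgradient = b - a^T x = 6.0
  y^{k+1} = 0.0 + 0.05*6.0 = 0.3
Step 2: y^k = 0.3, reduced costs: (11.8, 3.2)
  x^k = (0.0, 0.0), subgradient = b - a^T x = 6.0
  y^{k+1} = 0.3 + 0.05*6.0 = 0.6
Step 3: y^k = 0.6, reduced costs: (10.6, 1.4)
  x^k = (0.0, 0.0), subgradient = b - a^T x = 6.0
  y^{k+1} = 0.6 + 0.05*6.0 = 0.9
Step 4: y^k = 0.9, reduced costs: (9.4, -0.4)
  x^k = (0.0, 10.0), subgradient = b - a^T x = -54.0
  y^{k+1} = 0.9 + 0.05*-54.0 = -1.8
Dual objective at y_4 = -1.8: reduced costs (20.2, 15.8), box minimizer x = (0.0, 0.0)
g(y_4) = b*y + (c1 - a1*y)*x1 + (c2 - a2*y)*x2 = 6*(-1.8) + 20.2*0.0 + 15.8*0.0 = -10.8 + 0.0 + 0.0 = -10.8


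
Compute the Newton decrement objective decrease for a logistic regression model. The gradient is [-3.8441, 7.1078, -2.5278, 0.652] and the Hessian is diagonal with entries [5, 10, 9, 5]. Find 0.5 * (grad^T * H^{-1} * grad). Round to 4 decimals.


Step 1: H is diagonal, so H^(-1) * g = [-0.7688, 0.7108, -0.2809, 0.1304].
Step 2: g^T H^(-1) g = sum_i g_i^2 / H_ii
  = (-3.8441)^2/5 + (7.1078)^2/10 + (-2.5278)^2/9 + (0.652)^2/5
  = 2.9554 + 5.0521 + 0.71 + 0.085 = 8.8025
Step 3: Objective decrease = 0.5 * g^T H^(-1) g = 4.4012


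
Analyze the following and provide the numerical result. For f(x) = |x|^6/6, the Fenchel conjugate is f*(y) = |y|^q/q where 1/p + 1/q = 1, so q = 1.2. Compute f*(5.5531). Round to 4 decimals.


The conjugate exponent q satisfies 1/p + 1/q = 1.
p = 6, so q = 6/(6 - 1) = 1.2
|y|^q = 5.5531^1.2 = 7.8242
f*(5.5531) = 7.8242 / 1.2 = 6.5202


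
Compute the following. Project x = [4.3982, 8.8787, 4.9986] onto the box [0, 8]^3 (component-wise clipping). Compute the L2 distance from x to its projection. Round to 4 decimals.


Project each component onto [0, 8].
clip(4.3982) = 4.3982, clip(8.8787) = 8.0, clip(4.9986) = 4.9986
Projection = [4.3982, 8.0, 4.9986]
Squared diffs: [0.0, 0.7721, 0.0]
Distance = sqrt(0.7721) = 0.8787


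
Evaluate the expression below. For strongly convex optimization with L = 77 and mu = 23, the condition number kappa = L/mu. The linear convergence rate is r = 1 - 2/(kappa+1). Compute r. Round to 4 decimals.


Step 1: Compute the condition number.
kappa = L/mu = 77/23 = 3.3478
Step 2: Compute the convergence rate.
r = 1 - 2/(kappa + 1) = 1 - 2*mu/(L + mu) = (L - mu)/(L + mu) = 54/100 = 0.54


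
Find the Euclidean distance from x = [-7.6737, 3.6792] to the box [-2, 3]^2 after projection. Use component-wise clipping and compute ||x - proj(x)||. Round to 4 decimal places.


Project each component onto [-2, 3].
clip(-7.6737) = -2.0, clip(3.6792) = 3.0
Projection = [-2.0, 3.0]
Squared diffs: [32.1909, 0.4613]
Distance = sqrt(32.6522) = 5.7142


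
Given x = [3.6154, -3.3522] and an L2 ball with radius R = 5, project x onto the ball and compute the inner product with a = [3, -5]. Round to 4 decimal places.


Step 1: Compute ||x|| (intermediates to 6 decimals).
||x|| = sqrt(3.6154^2 + (-3.3522)^2) = 4.930351
Step 2: Project.
Since ||x|| <= R, proj = x (no scaling needed).
proj(x) = [3.6154, -3.3522]
Step 3: Dot product.
a^T * proj(x) = 3*3.6154 - 5*(-3.3522) = 27.6072


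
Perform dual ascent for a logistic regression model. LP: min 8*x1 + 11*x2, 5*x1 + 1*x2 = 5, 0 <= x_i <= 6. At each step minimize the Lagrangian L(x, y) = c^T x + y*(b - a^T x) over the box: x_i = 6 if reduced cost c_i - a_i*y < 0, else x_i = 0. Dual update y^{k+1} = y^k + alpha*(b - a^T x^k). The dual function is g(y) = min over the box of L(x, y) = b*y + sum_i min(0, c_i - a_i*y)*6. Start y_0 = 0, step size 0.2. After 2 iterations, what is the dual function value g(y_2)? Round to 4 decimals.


Dual ascent for LP: min 8*x1 + 11*x2, 5*x1 + 1*x2 = 5, 0 <= x_i <= 6
Step 1: y^k = 0.0, reduced costs: (8.0, 11.0)
  x^k = (0.0, 0.0), subgradient = b - a^T x = 5.0
  y^{k+1} = 0.0 + 0.2*5.0 = 1.0
Step 2: y^k = 1.0, reduced costs: (3.0, 10.0)
  x^k = (0.0, 0.0), subgradient = b - a^T x = 5.0
  y^{k+1} = 1.0 + 0.2*5.0 = 2.0
Dual objective at y_2 = 2.0: reduced costs (-2.0, 9.0), box minimizer x = (6.0, 0.0)
g(y_2) = b*y + (c1 - a1*y)*x1 + (c2 - a2*y)*x2 = 5*2.0 + (-2.0)*6.0 + 9.0*0.0 = 10.0 - 12.0 + 0.0 = -2.0


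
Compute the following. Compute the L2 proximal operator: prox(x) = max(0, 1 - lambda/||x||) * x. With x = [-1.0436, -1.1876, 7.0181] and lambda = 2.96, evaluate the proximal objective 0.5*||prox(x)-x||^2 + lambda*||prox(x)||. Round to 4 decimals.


Step 1: Compute ||x||.
||x|| = 7.194
Step 2: Compute scaling factor.
scale = max(0, 1 - 2.96/7.194) = 0.5885
Step 3: prox(x) = [-0.6142, -0.699, 4.1305]
||prox(x)|| = 4.234
Step 4: Proximal objective.
0.5*||prox-x||^2 = 4.3808
lambda*||prox|| = 12.5326
Total = 16.9134


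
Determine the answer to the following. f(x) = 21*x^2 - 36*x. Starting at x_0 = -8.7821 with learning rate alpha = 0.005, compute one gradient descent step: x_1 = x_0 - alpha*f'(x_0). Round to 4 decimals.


We compute the gradient at x_0 and apply the update.
f'(x) = 42*x - 36
f'(-8.7821) = 42*-8.7821 - 36 = -404.8482
x_1 = -8.7821 - 0.005*-404.8482 = -6.7579


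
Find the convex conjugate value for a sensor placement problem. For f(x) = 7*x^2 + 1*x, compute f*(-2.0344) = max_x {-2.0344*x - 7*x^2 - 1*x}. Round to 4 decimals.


f*(y) = sup_x {y*x - a*x^2 - b*x} = sup_x {(y-b)*x - a*x^2}
FOC: (y - b) - 2a*x = 0 => x* = (y - b)/(2a)
x* = (-2.0344 - 1)/(2*7) = -0.2167
f*(-2.0344) = (y-b)^2/(4a) = (-2.0344 - 1)^2/(4*7)
= 9.2076/28 = 0.3288


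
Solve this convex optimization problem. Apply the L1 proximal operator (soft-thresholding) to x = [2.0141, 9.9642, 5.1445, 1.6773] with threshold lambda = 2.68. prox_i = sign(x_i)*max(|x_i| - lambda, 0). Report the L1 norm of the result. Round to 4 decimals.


Soft-thresholding with lambda = 2.68:
prox(2.0141) = sign(2.0141)*max(|2.0141| - 2.68, 0) = 0.0
prox(9.9642) = sign(9.9642)*max(|9.9642| - 2.68, 0) = 7.2842
prox(5.1445) = sign(5.1445)*max(|5.1445| - 2.68, 0) = 2.4645
prox(1.6773) = sign(1.6773)*max(|1.6773| - 2.68, 0) = 0.0
prox(x) = [0.0, 7.2842, 2.4645, 0.0]
||prox(x)||_1 = 0.0 + 7.2842 + 2.4645 + 0.0 = 9.7487


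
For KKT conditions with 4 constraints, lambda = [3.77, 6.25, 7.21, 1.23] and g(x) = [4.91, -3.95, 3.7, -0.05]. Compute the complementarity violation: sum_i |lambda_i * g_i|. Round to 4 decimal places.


KKT complementary slackness check:
lambda_1 * g_1 = 3.77 * 4.91 = 18.5107
lambda_2 * g_2 = 6.25 * -3.95 = -24.6875
lambda_3 * g_3 = 7.21 * 3.7 = 26.677
lambda_4 * g_4 = 1.23 * -0.05 = -0.0615
Total violation = 18.5107 + 24.6875 + 26.677 + 0.0615 = 69.9367


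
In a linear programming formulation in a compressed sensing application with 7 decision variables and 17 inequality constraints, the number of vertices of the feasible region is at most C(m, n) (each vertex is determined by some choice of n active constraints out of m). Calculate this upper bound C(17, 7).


Each vertex corresponds to some choice of n active constraints out of m, so the number of vertices is at most C(m, n) = m! / (n!(m-n)!).
m = 17, n = 7
Numerator: 17 * 16 * 15 * 14 * 13 * 12 * 11
Denominator: 7! = 5040
C(17, 7) = 19448


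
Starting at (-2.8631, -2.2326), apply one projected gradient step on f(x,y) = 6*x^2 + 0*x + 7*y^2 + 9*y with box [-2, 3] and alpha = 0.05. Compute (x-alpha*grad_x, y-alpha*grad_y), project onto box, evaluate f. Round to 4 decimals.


Step 1: Compute gradient at (-2.8631, -2.2326).
grad_x = 2*6*-2.8631 + 0 = -34.3572
grad_y = 2*7*-2.2326 + 9 = -22.2564
Step 2: Gradient step.
x_raw = -2.8631 - 0.05*-34.3572 = -1.1452
y_raw = -2.2326 - 0.05*-22.2564 = -1.1198
Step 3: Project onto [-2, 3].
x_proj = clip(-1.1452) = -1.1452
y_proj = clip(-1.1198) = -1.1198
Step 4: Evaluate f.
f(-1.1452, -1.1198) = 6.5688


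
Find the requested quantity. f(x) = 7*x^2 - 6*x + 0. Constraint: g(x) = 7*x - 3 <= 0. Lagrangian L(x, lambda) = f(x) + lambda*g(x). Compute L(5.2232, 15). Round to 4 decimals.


Step 1: Evaluate f(x).
f(5.2232) = 7*5.2232^2 - 6*5.2232 + 0 = 159.6335
Step 2: Evaluate g(x).
g(5.2232) = 7*5.2232 - 3 = 33.5624
Step 3: Compute Lagrangian.
L = 159.6335 + 15*33.5624 = 663.0695


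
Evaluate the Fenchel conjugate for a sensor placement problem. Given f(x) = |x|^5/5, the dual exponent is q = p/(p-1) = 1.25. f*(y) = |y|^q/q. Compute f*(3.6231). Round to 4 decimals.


The conjugate exponent q satisfies 1/p + 1/q = 1.
p = 5, so q = 5/(5 - 1) = 1.25
|y|^q = 3.6231^1.25 = 4.9986
f*(3.6231) = 4.9986 / 1.25 = 3.9989


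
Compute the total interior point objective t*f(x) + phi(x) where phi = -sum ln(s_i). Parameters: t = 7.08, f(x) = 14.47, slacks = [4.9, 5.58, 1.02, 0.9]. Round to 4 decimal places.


Step 1: Compute log-barrier.
ln values: [1.5892, 1.7192, 0.0198, -0.1054]
phi = -(1.5892 + 1.7192 + 0.0198 - 0.1054) = -3.2229
Step 2: Compute augmented objective.
t*f(x) = 7.08*14.47 = 102.4476
Total = 102.4476 - 3.2229 = 99.2247


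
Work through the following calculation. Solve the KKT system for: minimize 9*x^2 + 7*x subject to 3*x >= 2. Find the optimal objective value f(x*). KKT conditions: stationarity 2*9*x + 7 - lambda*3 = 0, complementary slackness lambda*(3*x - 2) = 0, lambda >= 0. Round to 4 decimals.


Step 1: Try lambda = 0 (constraint inactive).
x_unc = -7/(2*9) = -0.3889
Check: 3*-0.3889 = -1.1667 < 2 -- violated!
Step 2: Constraint must be active: 3*x = 2
x* = 2/3 = 0.6667 (rounded; the exact value 2/3 is used below)
lambda = (2*9*(2/3) + 7)/3 = 6.3333
Step 3: Compute optimal value.
f(x*) = 9*(2/3)^2 + 7*(2/3) = 8.6667


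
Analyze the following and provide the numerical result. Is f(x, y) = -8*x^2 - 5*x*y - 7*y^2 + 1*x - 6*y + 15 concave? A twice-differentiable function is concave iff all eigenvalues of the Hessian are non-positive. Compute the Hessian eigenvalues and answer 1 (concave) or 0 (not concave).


The Hessian of f(x,y) = -8*x^2 - 5*x*y - 7*y^2 + 1*x - 6*y + 15 is:
H = [[-16, -5], [-5, -14]]
Trace = -16 - 14 = -30
Determinant = -16*-14 - (-5)^2 = 199
Discriminant = (-30)^2 - 4*199 = 104.0
Eigenvalues: lambda_1 = -20.099, lambda_2 = -9.901
The function is concave.

1


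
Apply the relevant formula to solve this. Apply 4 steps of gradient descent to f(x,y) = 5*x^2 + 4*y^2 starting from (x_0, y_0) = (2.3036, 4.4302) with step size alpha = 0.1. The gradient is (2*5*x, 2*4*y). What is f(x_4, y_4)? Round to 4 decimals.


Gradient descent on f(x,y) = 5*x^2 + 4*y^2.
Starting point: (2.3036, 4.4302), alpha = 0.1
Step 1: grad_x = 2*5*2.3036 = 23.036, grad_y = 2*4*4.4302 = 35.4416
  x_1 = 2.3036 - 0.1*23.036 = 0.0
  y_1 = 4.4302 - 0.1*35.4416 = 0.886
Step 2: grad_x = 2*5*0.0 = 0.0, grad_y = 2*4*0.886 = 7.0883
  x_2 = 0.0 - 0.1*0.0 = 0.0
  y_2 = 0.886 - 0.1*7.0883 = 0.1772
Step 3: grad_x = 2*5*0.0 = 0.0, grad_y = 2*4*0.1772 = 1.4177
  x_3 = 0.0 - 0.1*0.0 = 0.0
  y_3 = 0.1772 - 0.1*1.4177 = 0.0354
Step 4: grad_x = 2*5*0.0 = 0.0, grad_y = 2*4*0.0354 = 0.2835
  x_4 = 0.0 - 0.1*0.0 = 0.0
  y_4 = 0.0354 - 0.1*0.2835 = 0.0071
f(0.0, 0.0071) = 5*0.0^2 + 4*0.0071^2 = 0.0002


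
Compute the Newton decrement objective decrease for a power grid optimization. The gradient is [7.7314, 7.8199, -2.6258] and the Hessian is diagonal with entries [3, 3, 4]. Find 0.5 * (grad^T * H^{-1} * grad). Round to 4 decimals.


Step 1: H is diagonal, so H^(-1) * g = [2.5771, 2.6066, -0.6565].
Step 2: g^T H^(-1) g = sum_i g_i^2 / H_ii
  = (7.7314)^2/3 + (7.8199)^2/3 + (-2.6258)^2/4
  = 19.9248 + 20.3836 + 1.7237 = 42.0322
Step 3: Objective decrease = 0.5 * g^T H^(-1) g = 21.0161
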